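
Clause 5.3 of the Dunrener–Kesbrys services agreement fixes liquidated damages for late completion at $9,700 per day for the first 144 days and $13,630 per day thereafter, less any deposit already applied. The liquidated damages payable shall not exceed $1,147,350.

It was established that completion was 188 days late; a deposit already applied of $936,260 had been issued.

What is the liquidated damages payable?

Liquidated damages: $1,060,260

First 144 days: 144 × $9,700 = $1,396,800
Remaining days: (188 − 144) × $13,630 = $599,720
Accrued per-day damages: $1,396,800 + $599,720 = $1,996,520
Less deposit already applied: $1,996,520 − $936,260 = $1,060,260
Cap at $1,147,350: $1,060,260 is within the cap, no reduction.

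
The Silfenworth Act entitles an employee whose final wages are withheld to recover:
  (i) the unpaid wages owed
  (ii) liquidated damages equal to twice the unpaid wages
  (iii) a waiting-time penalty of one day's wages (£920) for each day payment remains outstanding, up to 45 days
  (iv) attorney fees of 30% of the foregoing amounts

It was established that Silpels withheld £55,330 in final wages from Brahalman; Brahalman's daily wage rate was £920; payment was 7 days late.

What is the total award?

£224,159

Doubled: 2 × £55,330 = £110,660
Penalty days: min(7, 45) = 7
Waiting-time penalty: 7 × £920 = £6,440
Subtotal: £55,330 + £110,660 + £6,440 = £172,430
Attorney fees: 30% of £172,430 = £51,729
Total award: £172,430 + £51,729 = £224,159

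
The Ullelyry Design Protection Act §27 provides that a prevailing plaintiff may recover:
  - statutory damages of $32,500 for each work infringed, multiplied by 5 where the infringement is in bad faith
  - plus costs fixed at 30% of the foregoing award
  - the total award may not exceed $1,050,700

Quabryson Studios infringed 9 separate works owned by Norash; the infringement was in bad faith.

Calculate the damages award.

Statutory damages: 9 × $32,500 = $292,500
Multiplied by 5: 5 × $292,500 = $1,462,500
Costs: 30% of $1,462,500 = $438,750
Award plus costs: $1,462,500 + $438,750 = $1,901,250
Cap at $1,050,700: $1,901,250 exceeds the cap → $1,050,700

Award: $1,050,700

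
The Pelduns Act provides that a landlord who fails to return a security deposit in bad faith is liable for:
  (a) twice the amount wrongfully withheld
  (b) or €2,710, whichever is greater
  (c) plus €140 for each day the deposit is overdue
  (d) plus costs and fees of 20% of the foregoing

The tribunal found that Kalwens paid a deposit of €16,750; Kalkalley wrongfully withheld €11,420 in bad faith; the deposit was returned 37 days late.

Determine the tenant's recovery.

Doubled: 2 × €11,420 = €22,840
Minimum €2,710: €22,840 meets the minimum, no increase.
Late-return penalty: 37 × €140 = €5,180
Damages plus late penalty: €22,840 + €5,180 = €28,020
Costs and fees: 20% of €28,020 = €5,604
Total recovery: €28,020 + €5,604 = €33,624

Recovery: €33,624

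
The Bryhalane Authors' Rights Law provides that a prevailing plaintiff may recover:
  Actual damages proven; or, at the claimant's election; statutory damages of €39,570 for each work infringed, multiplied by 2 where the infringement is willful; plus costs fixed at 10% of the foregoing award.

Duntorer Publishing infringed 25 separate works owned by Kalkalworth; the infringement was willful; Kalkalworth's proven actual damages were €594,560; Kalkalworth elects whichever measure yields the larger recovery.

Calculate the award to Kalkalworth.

€2,176,350

Statutory damages: 25 × €39,570 = €989,250
Doubled: 2 × €989,250 = €1,978,500
Greater of actual damages (€594,560) or enhanced statutory damages (€1,978,500): €1,978,500
Costs: 10% of €1,978,500 = €197,850
Award plus costs: €1,978,500 + €197,850 = €2,176,350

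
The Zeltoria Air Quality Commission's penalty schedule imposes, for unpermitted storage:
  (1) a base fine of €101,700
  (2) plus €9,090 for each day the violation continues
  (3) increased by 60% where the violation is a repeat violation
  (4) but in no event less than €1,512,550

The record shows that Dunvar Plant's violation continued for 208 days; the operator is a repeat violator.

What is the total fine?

€3,187,872

Per-day component: 208 × €9,090 = €1,890,720
Base plus per-day: €101,700 + €1,890,720 = €1,992,420
Enhancement: 60% of €1,992,420 = €1,195,452
Enhanced fine: €1,992,420 + €1,195,452 = €3,187,872
Minimum €1,512,550: €3,187,872 meets the minimum, no increase.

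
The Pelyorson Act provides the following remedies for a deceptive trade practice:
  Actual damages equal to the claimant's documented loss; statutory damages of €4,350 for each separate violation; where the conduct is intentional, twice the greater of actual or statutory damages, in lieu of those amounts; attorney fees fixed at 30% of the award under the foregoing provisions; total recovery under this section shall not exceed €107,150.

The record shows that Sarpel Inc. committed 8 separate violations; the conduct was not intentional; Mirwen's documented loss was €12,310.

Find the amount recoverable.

Statutory damages: 8 × €4,350 = €34,800
Conduct not intentional: the in-lieu enhancement does not apply.
Actual plus statutory damages: €12,310 + €34,800 = €47,110
Attorney fees: 30% of €47,110 = €14,133
Total before cap: €47,110 + €14,133 = €61,243
Cap at €107,150: €61,243 is within the cap, no reduction.

€61,243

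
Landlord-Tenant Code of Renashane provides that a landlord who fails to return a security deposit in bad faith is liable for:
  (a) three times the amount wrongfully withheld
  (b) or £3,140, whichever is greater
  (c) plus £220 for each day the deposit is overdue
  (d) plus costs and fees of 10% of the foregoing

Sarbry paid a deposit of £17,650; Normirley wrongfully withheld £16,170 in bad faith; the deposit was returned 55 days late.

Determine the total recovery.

Trebled: 3 × £16,170 = £48,510
Minimum £3,140: £48,510 meets the minimum, no increase.
Late-return penalty: 55 × £220 = £12,100
Damages plus late penalty: £48,510 + £12,100 = £60,610
Costs and fees: 10% of £60,610 = £6,061
Total recovery: £60,610 + £6,061 = £66,671

£66,671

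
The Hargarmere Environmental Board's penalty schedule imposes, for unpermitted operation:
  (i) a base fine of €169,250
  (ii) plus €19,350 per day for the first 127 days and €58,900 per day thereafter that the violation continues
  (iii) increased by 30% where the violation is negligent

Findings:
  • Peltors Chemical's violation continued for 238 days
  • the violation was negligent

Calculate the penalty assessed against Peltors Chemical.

First 127 days: 127 × €19,350 = €2,457,450
Remaining days: (238 − 127) × €58,900 = €6,537,900
Per-day component: €2,457,450 + €6,537,900 = €8,995,350
Base plus per-day: €169,250 + €8,995,350 = €9,164,600
Enhancement: 30% of €9,164,600 = €2,749,380
Enhanced fine: €9,164,600 + €2,749,380 = €11,913,980

Civil penalty: €11,913,980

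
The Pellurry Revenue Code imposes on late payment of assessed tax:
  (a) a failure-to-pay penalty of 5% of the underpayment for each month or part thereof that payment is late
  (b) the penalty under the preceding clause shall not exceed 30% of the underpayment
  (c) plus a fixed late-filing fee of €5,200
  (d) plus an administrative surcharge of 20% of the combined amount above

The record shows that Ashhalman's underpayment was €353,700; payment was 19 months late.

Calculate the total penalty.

Accrued rate: 5% × 19 = 95%, capped at 30% → 30%
Failure-to-pay penalty: 30% of €353,700 = €106,110
Penalty before surcharge: €106,110 + €5,200 = €111,310
Administrative surcharge: 20% of €111,310 = €22,262
Total penalty: €111,310 + €22,262 = €133,572

€133,572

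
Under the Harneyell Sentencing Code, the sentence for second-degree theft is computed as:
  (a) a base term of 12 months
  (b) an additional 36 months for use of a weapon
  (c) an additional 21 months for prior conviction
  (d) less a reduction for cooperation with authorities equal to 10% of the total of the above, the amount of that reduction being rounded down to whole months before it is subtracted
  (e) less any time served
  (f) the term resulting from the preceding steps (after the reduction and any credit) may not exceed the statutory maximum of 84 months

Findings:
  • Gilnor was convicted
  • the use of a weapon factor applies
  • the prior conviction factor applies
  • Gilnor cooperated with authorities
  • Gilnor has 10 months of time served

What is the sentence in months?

Use of a weapon enhancement: +36 months
Prior conviction enhancement: +21 months
Adjusted term: 12 months + 36 months + 21 months = 69 months
Cooperation with authorities reduction: 10% of 69 months = 6 months (rounded down)
After reduction: 69 − 6 = 63 months
Less time served: 63 months − 10 months = 53 months
Cap at 84 months: 53 months is within the cap, no reduction.

53 months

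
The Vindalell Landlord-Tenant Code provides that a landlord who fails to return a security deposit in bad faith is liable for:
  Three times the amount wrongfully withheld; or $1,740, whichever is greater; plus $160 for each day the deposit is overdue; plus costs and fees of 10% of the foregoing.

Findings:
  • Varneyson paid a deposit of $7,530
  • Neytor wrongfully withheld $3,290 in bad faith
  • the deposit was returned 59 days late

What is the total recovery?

$21,241

Trebled: 3 × $3,290 = $9,870
Minimum $1,740: $9,870 meets the minimum, no increase.
Late-return penalty: 59 × $160 = $9,440
Damages plus late penalty: $9,870 + $9,440 = $19,310
Costs and fees: 10% of $19,310 = $1,931
Total recovery: $19,310 + $1,931 = $21,241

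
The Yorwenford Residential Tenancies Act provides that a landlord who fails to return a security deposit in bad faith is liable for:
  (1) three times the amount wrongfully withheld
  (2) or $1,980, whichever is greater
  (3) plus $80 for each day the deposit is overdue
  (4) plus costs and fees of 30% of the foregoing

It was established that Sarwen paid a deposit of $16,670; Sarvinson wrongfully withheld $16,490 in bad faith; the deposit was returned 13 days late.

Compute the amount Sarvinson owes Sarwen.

$65,663

Trebled: 3 × $16,490 = $49,470
Minimum $1,980: $49,470 meets the minimum, no increase.
Late-return penalty: 13 × $80 = $1,040
Damages plus late penalty: $49,470 + $1,040 = $50,510
Costs and fees: 30% of $50,510 = $15,153
Total recovery: $50,510 + $15,153 = $65,663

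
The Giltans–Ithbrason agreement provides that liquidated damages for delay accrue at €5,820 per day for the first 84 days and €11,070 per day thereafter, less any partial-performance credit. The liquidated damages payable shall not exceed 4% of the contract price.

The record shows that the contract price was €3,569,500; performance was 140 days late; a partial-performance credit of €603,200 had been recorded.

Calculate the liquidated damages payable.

First 84 days: 84 × €5,820 = €488,880
Remaining days: (140 − 84) × €11,070 = €619,920
Accrued per-day damages: €488,880 + €619,920 = €1,108,800
Less partial-performance credit: €1,108,800 − €603,200 = €505,600
Cap: 4% of €3,569,500 = €142,780
Cap at €142,780: €505,600 exceeds the cap → €142,780

€142,780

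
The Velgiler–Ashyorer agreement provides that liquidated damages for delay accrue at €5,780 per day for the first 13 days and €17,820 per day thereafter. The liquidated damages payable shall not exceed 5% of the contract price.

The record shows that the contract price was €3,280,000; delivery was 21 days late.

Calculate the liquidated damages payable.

First 13 days: 13 × €5,780 = €75,140
Remaining days: (21 − 13) × €17,820 = €142,560
Accrued per-day damages: €75,140 + €142,560 = €217,700
Cap: 5% of €3,280,000 = €164,000
Cap at €164,000: €217,700 exceeds the cap → €164,000

€164,000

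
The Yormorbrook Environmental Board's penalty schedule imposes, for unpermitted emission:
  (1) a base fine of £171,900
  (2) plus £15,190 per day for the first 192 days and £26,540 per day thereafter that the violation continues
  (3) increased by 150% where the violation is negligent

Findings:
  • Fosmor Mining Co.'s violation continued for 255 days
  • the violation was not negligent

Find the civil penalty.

£4,760,400

First 192 days: 192 × £15,190 = £2,916,480
Remaining days: (255 − 192) × £26,540 = £1,672,020
Per-day component: £2,916,480 + £1,672,020 = £4,588,500
Base plus per-day: £171,900 + £4,588,500 = £4,760,400
The violation was not negligent: no 150% increase.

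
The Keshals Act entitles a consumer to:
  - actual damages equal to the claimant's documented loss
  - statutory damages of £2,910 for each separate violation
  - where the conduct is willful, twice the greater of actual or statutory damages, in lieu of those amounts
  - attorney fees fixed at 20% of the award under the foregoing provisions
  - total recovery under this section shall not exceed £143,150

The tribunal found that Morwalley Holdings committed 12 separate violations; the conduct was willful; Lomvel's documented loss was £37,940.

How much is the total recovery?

Statutory damages: 12 × £2,910 = £34,920
Greater of actual damages (£37,940) or statutory damages (£34,920): £37,940
Doubled: 2 × £37,940 = £75,880
Attorney fees: 20% of £75,880 = £15,176
Total before cap: £75,880 + £15,176 = £91,056
Cap at £143,150: £91,056 is within the cap, no reduction.

£91,056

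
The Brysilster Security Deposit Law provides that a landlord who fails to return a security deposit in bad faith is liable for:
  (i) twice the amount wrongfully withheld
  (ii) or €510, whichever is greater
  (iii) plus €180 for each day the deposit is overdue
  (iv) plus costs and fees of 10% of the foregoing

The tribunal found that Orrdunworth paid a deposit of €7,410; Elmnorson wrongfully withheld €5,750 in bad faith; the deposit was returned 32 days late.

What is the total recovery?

€18,986

Doubled: 2 × €5,750 = €11,500
Minimum €510: €11,500 meets the minimum, no increase.
Late-return penalty: 32 × €180 = €5,760
Damages plus late penalty: €11,500 + €5,760 = €17,260
Costs and fees: 10% of €17,260 = €1,726
Total recovery: €17,260 + €1,726 = €18,986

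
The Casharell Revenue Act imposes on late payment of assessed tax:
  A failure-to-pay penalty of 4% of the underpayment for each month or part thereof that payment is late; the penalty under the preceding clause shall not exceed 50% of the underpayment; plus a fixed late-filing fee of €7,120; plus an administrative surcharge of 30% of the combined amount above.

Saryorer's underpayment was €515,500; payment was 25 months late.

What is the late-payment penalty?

€344,331

Accrued rate: 4% × 25 = 100%, capped at 50% → 50%
Failure-to-pay penalty: 50% of €515,500 = €257,750
Penalty before surcharge: €257,750 + €7,120 = €264,870
Administrative surcharge: 30% of €264,870 = €79,461
Total penalty: €264,870 + €79,461 = €344,331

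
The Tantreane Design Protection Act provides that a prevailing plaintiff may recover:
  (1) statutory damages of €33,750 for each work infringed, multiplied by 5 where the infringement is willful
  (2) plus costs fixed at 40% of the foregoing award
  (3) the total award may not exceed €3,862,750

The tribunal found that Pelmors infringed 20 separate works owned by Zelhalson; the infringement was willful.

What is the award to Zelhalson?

Statutory damages: 20 × €33,750 = €675,000
Multiplied by 5: 5 × €675,000 = €3,375,000
Costs: 40% of €3,375,000 = €1,350,000
Award plus costs: €3,375,000 + €1,350,000 = €4,725,000
Cap at €3,862,750: €4,725,000 exceeds the cap → €3,862,750

€3,862,750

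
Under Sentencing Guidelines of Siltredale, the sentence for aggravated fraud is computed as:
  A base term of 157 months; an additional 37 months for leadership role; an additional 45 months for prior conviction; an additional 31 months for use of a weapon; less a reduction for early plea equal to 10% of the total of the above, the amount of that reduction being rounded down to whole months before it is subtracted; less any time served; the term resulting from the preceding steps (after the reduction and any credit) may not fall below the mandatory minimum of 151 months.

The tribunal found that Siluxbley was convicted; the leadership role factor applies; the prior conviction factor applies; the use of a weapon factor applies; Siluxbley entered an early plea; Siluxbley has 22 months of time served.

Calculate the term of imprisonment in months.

221 months

Leadership role enhancement: +37 months
Prior conviction enhancement: +45 months
Use of a weapon enhancement: +31 months
Adjusted term: 157 months + 37 months + 45 months + 31 months = 270 months
Early plea reduction: 10% of 270 months = 27 months (rounded down)
After reduction: 270 − 27 = 243 months
Less time served: 243 months − 22 months = 221 months
Minimum 151 months: 221 months meets the minimum, no increase.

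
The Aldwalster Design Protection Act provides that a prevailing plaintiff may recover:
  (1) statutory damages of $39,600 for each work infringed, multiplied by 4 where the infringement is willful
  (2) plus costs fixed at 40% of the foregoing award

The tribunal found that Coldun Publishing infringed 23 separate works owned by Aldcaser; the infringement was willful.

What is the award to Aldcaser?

Statutory damages: 23 × $39,600 = $910,800
Multiplied by 4: 4 × $910,800 = $3,643,200
Costs: 40% of $3,643,200 = $1,457,280
Award plus costs: $3,643,200 + $1,457,280 = $5,100,480

$5,100,480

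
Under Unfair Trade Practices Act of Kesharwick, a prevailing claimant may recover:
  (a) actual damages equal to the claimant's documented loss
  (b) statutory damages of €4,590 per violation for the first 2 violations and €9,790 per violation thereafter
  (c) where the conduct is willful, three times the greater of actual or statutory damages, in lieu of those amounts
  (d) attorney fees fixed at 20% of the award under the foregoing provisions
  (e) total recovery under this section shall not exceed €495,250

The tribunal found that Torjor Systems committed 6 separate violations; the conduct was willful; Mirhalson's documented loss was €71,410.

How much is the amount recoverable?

First 2 violations: 2 × €4,590 = €9,180
Remaining violations: (6 − 2) × €9,790 = €39,160
Statutory damages: €9,180 + €39,160 = €48,340
Greater of actual damages (€71,410) or statutory damages (€48,340): €71,410
Trebled: 3 × €71,410 = €214,230
Attorney fees: 20% of €214,230 = €42,846
Total before cap: €214,230 + €42,846 = €257,076
Cap at €495,250: €257,076 is within the cap, no reduction.

Total recovery: €257,076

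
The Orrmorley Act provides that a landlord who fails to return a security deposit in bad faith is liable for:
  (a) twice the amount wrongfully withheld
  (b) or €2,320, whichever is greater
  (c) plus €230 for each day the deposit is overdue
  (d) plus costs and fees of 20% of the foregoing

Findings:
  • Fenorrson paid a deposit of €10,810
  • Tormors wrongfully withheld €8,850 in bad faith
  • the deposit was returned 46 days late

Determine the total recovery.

Recovery: €33,936

Doubled: 2 × €8,850 = €17,700
Minimum €2,320: €17,700 meets the minimum, no increase.
Late-return penalty: 46 × €230 = €10,580
Damages plus late penalty: €17,700 + €10,580 = €28,280
Costs and fees: 20% of €28,280 = €5,656
Total recovery: €28,280 + €5,656 = €33,936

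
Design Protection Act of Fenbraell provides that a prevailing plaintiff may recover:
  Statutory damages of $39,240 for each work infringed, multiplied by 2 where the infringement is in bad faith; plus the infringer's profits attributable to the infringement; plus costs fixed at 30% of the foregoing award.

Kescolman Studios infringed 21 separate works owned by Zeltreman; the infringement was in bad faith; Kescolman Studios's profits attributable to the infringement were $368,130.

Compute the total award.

$2,621,073

Statutory damages: 21 × $39,240 = $824,040
Doubled: 2 × $824,040 = $1,648,080
Combined award: $1,648,080 + $368,130 = $2,016,210
Costs: 30% of $2,016,210 = $604,863
Award plus costs: $2,016,210 + $604,863 = $2,621,073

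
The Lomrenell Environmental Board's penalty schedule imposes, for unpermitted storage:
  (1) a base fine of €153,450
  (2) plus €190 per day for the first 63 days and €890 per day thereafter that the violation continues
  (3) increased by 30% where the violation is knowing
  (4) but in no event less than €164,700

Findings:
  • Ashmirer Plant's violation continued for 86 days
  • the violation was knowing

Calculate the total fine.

€241,657

First 63 days: 63 × €190 = €11,970
Remaining days: (86 − 63) × €890 = €20,470
Per-day component: €11,970 + €20,470 = €32,440
Base plus per-day: €153,450 + €32,440 = €185,890
Enhancement: 30% of €185,890 = €55,767
Enhanced fine: €185,890 + €55,767 = €241,657
Minimum €164,700: €241,657 meets the minimum, no increase.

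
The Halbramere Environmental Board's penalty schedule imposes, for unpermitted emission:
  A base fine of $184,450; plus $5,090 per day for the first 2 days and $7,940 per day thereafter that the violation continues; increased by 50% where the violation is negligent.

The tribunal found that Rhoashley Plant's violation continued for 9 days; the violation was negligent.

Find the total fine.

First 2 days: 2 × $5,090 = $10,180
Remaining days: (9 − 2) × $7,940 = $55,580
Per-day component: $10,180 + $55,580 = $65,760
Base plus per-day: $184,450 + $65,760 = $250,210
Enhancement: 50% of $250,210 = $125,105
Enhanced fine: $250,210 + $125,105 = $375,315

$375,315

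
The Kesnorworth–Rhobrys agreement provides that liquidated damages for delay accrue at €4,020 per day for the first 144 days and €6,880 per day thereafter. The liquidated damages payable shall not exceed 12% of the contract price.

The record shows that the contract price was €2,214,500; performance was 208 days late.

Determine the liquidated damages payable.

Liquidated damages: €265,740

First 144 days: 144 × €4,020 = €578,880
Remaining days: (208 − 144) × €6,880 = €440,320
Accrued per-day damages: €578,880 + €440,320 = €1,019,200
Cap: 12% of €2,214,500 = €265,740
Cap at €265,740: €1,019,200 exceeds the cap → €265,740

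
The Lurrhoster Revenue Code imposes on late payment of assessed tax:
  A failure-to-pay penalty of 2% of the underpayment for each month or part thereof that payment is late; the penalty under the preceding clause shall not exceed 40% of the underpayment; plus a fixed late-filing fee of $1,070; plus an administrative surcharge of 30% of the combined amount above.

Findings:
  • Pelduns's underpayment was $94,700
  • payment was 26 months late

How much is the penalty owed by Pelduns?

Accrued rate: 2% × 26 = 52%, capped at 40% → 40%
Failure-to-pay penalty: 40% of $94,700 = $37,880
Penalty before surcharge: $37,880 + $1,070 = $38,950
Administrative surcharge: 30% of $38,950 = $11,685
Total penalty: $38,950 + $11,685 = $50,635

$50,635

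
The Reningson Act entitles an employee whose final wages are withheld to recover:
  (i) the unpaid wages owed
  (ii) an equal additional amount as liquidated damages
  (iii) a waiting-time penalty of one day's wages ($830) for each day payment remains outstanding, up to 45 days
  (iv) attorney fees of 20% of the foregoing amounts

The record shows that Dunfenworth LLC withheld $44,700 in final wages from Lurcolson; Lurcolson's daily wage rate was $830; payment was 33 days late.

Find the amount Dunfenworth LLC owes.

$140,148

Liquidated damages (equal amount): $44,700
Penalty days: min(33, 45) = 33
Waiting-time penalty: 33 × $830 = $27,390
Subtotal: $44,700 + $44,700 + $27,390 = $116,790
Attorney fees: 20% of $116,790 = $23,358
Total award: $116,790 + $23,358 = $140,148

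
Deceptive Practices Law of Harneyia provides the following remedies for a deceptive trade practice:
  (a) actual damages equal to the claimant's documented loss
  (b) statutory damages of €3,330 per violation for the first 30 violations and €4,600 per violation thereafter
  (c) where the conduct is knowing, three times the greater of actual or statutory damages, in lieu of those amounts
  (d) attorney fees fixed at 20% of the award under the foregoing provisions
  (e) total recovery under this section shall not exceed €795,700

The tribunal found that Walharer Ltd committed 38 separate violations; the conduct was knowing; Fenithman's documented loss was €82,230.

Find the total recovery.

First 30 violations: 30 × €3,330 = €99,900
Remaining violations: (38 − 30) × €4,600 = €36,800
Statutory damages: €99,900 + €36,800 = €136,700
Greater of actual damages (€82,230) or statutory damages (€136,700): €136,700
Trebled: 3 × €136,700 = €410,100
Attorney fees: 20% of €410,100 = €82,020
Total before cap: €410,100 + €82,020 = €492,120
Cap at €795,700: €492,120 is within the cap, no reduction.

€492,120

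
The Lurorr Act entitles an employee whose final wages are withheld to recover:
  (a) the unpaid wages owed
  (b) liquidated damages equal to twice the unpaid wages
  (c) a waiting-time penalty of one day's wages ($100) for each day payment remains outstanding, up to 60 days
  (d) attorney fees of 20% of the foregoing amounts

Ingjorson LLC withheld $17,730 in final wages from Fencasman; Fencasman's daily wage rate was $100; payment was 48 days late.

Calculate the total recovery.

Doubled: 2 × $17,730 = $35,460
Penalty days: min(48, 60) = 48
Waiting-time penalty: 48 × $100 = $4,800
Subtotal: $17,730 + $35,460 + $4,800 = $57,990
Attorney fees: 20% of $57,990 = $11,598
Total award: $57,990 + $11,598 = $69,588

Total award: $69,588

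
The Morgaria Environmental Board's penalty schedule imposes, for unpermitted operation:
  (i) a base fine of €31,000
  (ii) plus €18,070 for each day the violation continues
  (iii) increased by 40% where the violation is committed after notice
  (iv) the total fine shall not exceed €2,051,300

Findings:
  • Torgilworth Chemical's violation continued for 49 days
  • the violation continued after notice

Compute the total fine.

€1,283,002

Per-day component: 49 × €18,070 = €885,430
Base plus per-day: €31,000 + €885,430 = €916,430
Enhancement: 40% of €916,430 = €366,572
Enhanced fine: €916,430 + €366,572 = €1,283,002
Cap at €2,051,300: €1,283,002 is within the cap, no reduction.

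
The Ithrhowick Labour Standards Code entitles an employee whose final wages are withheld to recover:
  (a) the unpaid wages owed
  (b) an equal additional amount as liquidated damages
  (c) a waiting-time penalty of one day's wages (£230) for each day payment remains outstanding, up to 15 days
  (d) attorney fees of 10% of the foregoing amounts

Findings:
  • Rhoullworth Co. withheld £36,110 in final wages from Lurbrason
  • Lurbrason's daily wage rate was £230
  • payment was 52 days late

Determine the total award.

Liquidated damages (equal amount): £36,110
Penalty days: min(52, 15) = 15
Waiting-time penalty: 15 × £230 = £3,450
Subtotal: £36,110 + £36,110 + £3,450 = £75,670
Attorney fees: 10% of £75,670 = £7,567
Total award: £75,670 + £7,567 = £83,237

£83,237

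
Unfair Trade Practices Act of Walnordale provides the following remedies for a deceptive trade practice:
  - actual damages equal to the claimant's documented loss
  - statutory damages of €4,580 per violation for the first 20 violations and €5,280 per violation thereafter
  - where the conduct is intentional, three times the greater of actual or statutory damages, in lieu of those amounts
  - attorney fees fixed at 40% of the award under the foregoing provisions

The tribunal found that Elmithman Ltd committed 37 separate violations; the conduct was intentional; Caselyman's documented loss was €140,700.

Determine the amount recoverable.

First 20 violations: 20 × €4,580 = €91,600
Remaining violations: (37 − 20) × €5,280 = €89,760
Statutory damages: €91,600 + €89,760 = €181,360
Greater of actual damages (€140,700) or statutory damages (€181,360): €181,360
Trebled: 3 × €181,360 = €544,080
Attorney fees: 40% of €544,080 = €217,632
Total recovery: €544,080 + €217,632 = €761,712

Total recovery: €761,712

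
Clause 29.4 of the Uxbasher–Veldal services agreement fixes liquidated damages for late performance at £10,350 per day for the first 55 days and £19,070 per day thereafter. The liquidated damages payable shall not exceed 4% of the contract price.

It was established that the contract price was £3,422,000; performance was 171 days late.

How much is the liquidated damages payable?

First 55 days: 55 × £10,350 = £569,250
Remaining days: (171 − 55) × £19,070 = £2,212,120
Accrued per-day damages: £569,250 + £2,212,120 = £2,781,370
Cap: 4% of £3,422,000 = £136,880
Cap at £136,880: £2,781,370 exceeds the cap → £136,880

£136,880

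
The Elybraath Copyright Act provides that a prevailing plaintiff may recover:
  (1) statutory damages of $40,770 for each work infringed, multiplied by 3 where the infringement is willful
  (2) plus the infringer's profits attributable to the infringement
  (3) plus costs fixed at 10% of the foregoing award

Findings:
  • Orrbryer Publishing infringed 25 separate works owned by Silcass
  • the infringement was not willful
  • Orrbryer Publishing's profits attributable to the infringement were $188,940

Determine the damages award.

$1,329,009

Statutory damages: 25 × $40,770 = $1,019,250
Infringement not willful: no ×3 enhancement.
Combined award: $1,019,250 + $188,940 = $1,208,190
Costs: 10% of $1,208,190 = $120,819
Award plus costs: $1,208,190 + $120,819 = $1,329,009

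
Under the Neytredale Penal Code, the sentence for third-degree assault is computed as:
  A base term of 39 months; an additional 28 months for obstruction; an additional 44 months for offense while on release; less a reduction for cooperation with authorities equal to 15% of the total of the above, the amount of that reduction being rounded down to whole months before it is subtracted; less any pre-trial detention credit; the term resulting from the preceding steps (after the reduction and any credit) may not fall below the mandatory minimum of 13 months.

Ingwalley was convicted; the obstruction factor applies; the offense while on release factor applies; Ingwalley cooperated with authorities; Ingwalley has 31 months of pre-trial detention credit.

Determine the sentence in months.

Obstruction enhancement: +28 months
Offense while on release enhancement: +44 months
Adjusted term: 39 months + 28 months + 44 months = 111 months
Cooperation with authorities reduction: 15% of 111 months = 16 months (rounded down)
After reduction: 111 − 16 = 95 months
Less pre-trial detention credit: 95 months − 31 months = 64 months
Minimum 13 months: 64 months meets the minimum, no increase.

Sentence: 64 months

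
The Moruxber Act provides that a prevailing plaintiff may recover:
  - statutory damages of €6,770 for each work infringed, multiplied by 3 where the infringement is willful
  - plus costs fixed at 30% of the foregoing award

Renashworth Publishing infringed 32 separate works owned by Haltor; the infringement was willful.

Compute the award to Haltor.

€844,896

Statutory damages: 32 × €6,770 = €216,640
Trebled: 3 × €216,640 = €649,920
Costs: 30% of €649,920 = €194,976
Award plus costs: €649,920 + €194,976 = €844,896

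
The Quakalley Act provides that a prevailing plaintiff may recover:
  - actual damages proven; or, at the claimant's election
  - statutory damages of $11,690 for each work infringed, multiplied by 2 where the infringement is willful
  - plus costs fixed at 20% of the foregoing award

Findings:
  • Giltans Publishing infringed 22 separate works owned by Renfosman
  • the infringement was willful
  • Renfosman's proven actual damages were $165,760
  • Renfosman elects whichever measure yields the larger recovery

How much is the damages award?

Statutory damages: 22 × $11,690 = $257,180
Doubled: 2 × $257,180 = $514,360
Greater of actual damages ($165,760) or enhanced statutory damages ($514,360): $514,360
Costs: 20% of $514,360 = $102,872
Award plus costs: $514,360 + $102,872 = $617,232

$617,232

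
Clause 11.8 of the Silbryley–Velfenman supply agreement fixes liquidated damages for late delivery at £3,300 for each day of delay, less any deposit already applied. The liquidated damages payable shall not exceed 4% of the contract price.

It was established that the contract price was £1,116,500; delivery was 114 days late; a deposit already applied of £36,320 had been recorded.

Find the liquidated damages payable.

Per-day damages: 114 × £3,300 = £376,200
Less deposit already applied: £376,200 − £36,320 = £339,880
Cap: 4% of £1,116,500 = £44,660
Cap at £44,660: £339,880 exceeds the cap → £44,660

Liquidated damages: £44,660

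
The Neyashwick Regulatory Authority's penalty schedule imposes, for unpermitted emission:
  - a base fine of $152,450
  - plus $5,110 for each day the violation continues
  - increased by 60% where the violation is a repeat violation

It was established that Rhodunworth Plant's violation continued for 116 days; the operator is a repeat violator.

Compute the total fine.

Per-day component: 116 × $5,110 = $592,760
Base plus per-day: $152,450 + $592,760 = $745,210
Enhancement: 60% of $745,210 = $447,126
Enhanced fine: $745,210 + $447,126 = $1,192,336

$1,192,336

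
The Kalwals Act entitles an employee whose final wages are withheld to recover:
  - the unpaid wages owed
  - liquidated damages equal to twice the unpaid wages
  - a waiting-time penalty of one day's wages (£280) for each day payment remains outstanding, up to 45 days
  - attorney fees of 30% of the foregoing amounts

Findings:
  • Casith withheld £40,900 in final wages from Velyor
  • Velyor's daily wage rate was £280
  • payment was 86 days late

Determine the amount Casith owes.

Doubled: 2 × £40,900 = £81,800
Penalty days: min(86, 45) = 45
Waiting-time penalty: 45 × £280 = £12,600
Subtotal: £40,900 + £81,800 + £12,600 = £135,300
Attorney fees: 30% of £135,300 = £40,590
Total award: £135,300 + £40,590 = £175,890

£175,890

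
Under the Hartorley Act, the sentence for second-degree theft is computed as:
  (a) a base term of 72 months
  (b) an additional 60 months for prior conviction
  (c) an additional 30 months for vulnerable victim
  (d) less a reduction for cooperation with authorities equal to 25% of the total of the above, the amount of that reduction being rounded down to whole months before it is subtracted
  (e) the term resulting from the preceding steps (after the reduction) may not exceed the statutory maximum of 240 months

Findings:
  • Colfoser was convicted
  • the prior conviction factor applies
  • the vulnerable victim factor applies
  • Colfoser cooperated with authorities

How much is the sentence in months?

Prior conviction enhancement: +60 months
Vulnerable victim enhancement: +30 months
Adjusted term: 72 months + 60 months + 30 months = 162 months
Cooperation with authorities reduction: 25% of 162 months = 40 months (rounded down)
After reduction: 162 − 40 = 122 months
Cap at 240 months: 122 months is within the cap, no reduction.

122 months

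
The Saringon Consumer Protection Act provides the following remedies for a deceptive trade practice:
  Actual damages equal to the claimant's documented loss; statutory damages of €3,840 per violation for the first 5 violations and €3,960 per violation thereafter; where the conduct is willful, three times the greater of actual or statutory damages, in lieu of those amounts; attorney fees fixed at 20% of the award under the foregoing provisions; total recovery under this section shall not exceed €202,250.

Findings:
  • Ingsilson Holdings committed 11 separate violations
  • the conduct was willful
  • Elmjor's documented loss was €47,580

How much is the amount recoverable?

€171,288

First 5 violations: 5 × €3,840 = €19,200
Remaining violations: (11 − 5) × €3,960 = €23,760
Statutory damages: €19,200 + €23,760 = €42,960
Greater of actual damages (€47,580) or statutory damages (€42,960): €47,580
Trebled: 3 × €47,580 = €142,740
Attorney fees: 20% of €142,740 = €28,548
Total before cap: €142,740 + €28,548 = €171,288
Cap at €202,250: €171,288 is within the cap, no reduction.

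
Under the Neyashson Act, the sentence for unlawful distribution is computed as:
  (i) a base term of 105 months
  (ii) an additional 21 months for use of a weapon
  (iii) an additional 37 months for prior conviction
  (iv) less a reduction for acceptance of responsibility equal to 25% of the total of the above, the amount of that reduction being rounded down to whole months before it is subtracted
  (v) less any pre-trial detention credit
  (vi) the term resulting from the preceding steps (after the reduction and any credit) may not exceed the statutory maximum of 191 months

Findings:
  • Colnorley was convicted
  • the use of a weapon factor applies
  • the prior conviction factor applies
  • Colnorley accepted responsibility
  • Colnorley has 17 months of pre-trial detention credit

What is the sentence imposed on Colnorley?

Use of a weapon enhancement: +21 months
Prior conviction enhancement: +37 months
Adjusted term: 105 months + 21 months + 37 months = 163 months
Acceptance of responsibility reduction: 25% of 163 months = 40 months (rounded down)
After reduction: 163 − 40 = 123 months
Less pre-trial detention credit: 123 months − 17 months = 106 months
Cap at 191 months: 106 months is within the cap, no reduction.

106 months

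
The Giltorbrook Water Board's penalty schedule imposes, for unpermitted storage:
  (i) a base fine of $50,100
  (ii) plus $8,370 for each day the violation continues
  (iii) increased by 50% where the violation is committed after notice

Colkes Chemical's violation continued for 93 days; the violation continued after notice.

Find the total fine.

Per-day component: 93 × $8,370 = $778,410
Base plus per-day: $50,100 + $778,410 = $828,510
Enhancement: 50% of $828,510 = $414,255
Enhanced fine: $828,510 + $414,255 = $1,242,765

Civil penalty: $1,242,765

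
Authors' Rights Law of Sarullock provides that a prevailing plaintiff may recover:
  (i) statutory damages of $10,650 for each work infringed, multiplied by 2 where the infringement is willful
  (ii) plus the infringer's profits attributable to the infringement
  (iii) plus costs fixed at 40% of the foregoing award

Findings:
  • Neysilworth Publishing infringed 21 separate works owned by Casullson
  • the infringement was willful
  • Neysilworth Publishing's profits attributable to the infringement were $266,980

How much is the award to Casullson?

$999,992

Statutory damages: 21 × $10,650 = $223,650
Doubled: 2 × $223,650 = $447,300
Combined award: $447,300 + $266,980 = $714,280
Costs: 40% of $714,280 = $285,712
Award plus costs: $714,280 + $285,712 = $999,992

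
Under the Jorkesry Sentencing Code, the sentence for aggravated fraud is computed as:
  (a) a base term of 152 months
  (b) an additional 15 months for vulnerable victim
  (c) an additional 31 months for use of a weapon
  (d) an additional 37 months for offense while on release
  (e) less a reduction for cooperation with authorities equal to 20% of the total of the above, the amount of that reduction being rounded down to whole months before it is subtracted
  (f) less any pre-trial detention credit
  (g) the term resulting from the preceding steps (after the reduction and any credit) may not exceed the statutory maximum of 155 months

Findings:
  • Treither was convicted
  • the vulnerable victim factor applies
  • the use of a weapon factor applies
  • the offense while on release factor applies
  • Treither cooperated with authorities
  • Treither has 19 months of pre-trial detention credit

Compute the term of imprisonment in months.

155 months

Vulnerable victim enhancement: +15 months
Use of a weapon enhancement: +31 months
Offense while on release enhancement: +37 months
Adjusted term: 152 months + 15 months + 31 months + 37 months = 235 months
Cooperation with authorities reduction: 20% of 235 months = 47 months (rounded down)
After reduction: 235 − 47 = 188 months
Less pre-trial detention credit: 188 months − 19 months = 169 months
Cap at 155 months: 169 months exceeds the cap → 155 months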